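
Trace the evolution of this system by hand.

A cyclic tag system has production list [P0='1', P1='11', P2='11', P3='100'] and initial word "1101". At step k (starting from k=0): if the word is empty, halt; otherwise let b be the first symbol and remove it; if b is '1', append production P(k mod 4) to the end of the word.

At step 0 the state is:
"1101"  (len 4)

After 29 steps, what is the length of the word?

k=0  "1101"  (len 4)
k=1  "1011"  (len 4)
k=2  "01111"  (len 5)
k=3  "1111"  (len 4)
k=4  "111100"  (len 6)
k=5  "111001"  (len 6)
k=6  "1100111"  (len 7)
k=7  "10011111"  (len 8)
k=8  "0011111100"  (len 10)
k=9  "011111100"  (len 9)
k=10  "11111100"  (len 8)
k=11  "111110011"  (len 9)
k=12  "11110011100"  (len 11)
k=13  "11100111001"  (len 11)
k=14  "110011100111"  (len 12)
k=15  "1001110011111"  (len 13)
k=16  "001110011111100"  (len 15)
k=17  "01110011111100"  (len 14)
k=18  "1110011111100"  (len 13)
k=19  "11001111110011"  (len 14)
k=20  "1001111110011100"  (len 16)
k=21  "0011111100111001"  (len 16)
k=22  "011111100111001"  (len 15)
k=23  "11111100111001"  (len 14)
k=24  "1111100111001100"  (len 16)
k=25  "1111001110011001"  (len 16)
k=26  "11100111001100111"  (len 17)
k=27  "110011100110011111"  (len 18)
k=28  "10011100110011111100"  (len 20)
k=29  "00111001100111111001"  (len 20)

20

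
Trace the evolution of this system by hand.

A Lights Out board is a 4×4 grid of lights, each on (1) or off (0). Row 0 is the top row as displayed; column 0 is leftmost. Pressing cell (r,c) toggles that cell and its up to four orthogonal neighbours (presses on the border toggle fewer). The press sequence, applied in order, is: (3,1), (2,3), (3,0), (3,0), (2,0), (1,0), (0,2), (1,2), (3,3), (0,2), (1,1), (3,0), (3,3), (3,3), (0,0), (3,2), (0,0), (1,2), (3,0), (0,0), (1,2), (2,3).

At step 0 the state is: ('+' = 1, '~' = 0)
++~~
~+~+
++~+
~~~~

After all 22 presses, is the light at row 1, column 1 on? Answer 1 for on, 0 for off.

0) ++~~
~+~+
++~+
~~~~
1) ++~~
~+~+
+~~+
+++~
2) ++~~
~+~~
+~+~
++++
3) ++~~
~+~~
~~+~
~~++
4) ++~~
~+~~
+~+~
++++
5) ++~~
++~~
~++~
~+++
6) ~+~~
~~~~
+++~
~+++
7) ~~++
~~+~
+++~
~+++
8) ~~~+
~+~+
++~~
~+++
9) ~~~+
~+~+
++~+
~+~~
10) ~++~
~+++
++~+
~+~~
11) ~~+~
+~~+
+~~+
~+~~
12) ~~+~
+~~+
~~~+
+~~~
13) ~~+~
+~~+
~~~~
+~++
14) ~~+~
+~~+
~~~+
+~~~
15) +++~
~~~+
~~~+
+~~~
16) +++~
~~~+
~~++
++++
17) ~~+~
+~~+
~~++
++++
18) ~~~~
+++~
~~~+
++++
19) ~~~~
+++~
+~~+
~~++
20) ++~~
~++~
+~~+
~~++
21) +++~
~~~+
+~++
~~++
22) +++~
~~~~
+~~~
~~+~

0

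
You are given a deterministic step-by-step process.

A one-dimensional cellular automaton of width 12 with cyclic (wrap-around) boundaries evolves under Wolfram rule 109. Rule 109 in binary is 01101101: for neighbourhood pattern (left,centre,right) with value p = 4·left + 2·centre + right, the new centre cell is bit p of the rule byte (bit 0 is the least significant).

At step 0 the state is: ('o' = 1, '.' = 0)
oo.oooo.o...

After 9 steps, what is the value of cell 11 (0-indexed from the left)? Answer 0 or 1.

0

k=0  oo.oooo.o...
k=1  oooo..ooo.o.
k=2  o..o..o.oooo
k=3  o..o..ooo...
k=4  o..o..o.o.o.
k=5  o..o..oooooo
k=6  o..o..o.....
k=7  o..o..o.ooo.
k=8  o..o..ooo.oo
k=9  o..o..o.ooo.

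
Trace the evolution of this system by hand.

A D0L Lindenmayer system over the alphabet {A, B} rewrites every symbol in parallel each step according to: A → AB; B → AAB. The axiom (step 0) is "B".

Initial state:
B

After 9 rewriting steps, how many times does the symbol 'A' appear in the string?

k=0  B
k=1  AAB
k=2  ABABAAB
k=3  ABAABABAABABABAAB
k=4  ABAABABABAABABAABABABAABABAABABAABABABAAB
k=5  ABAABABABAABABAABABAABABABAABABAABABABAABABAABABAABABABAABABAABABABAABABAABABABAABABAABABAABABABAAB
k=6  ABAABABABAABABAABABAABABABAABABAABABABAABABAABABABAABABAAB…ABAABABAABABABAABABAABABABAABABAABABABAABABAABABAABABABAAB  (len 239)
k=7  ABAABABABAABABAABABAABABABAABABAABABABAABABAABABABAABABAAB…ABAABABAABABABAABABAABABABAABABAABABABAABABAABABAABABABAAB  (len 577)
k=8  ABAABABABAABABAABABAABABABAABABAABABABAABABAABABABAABABAAB…ABAABABAABABABAABABAABABABAABABAABABABAABABAABABAABABABAAB  (len 1393)
k=9  ABAABABABAABABAABABAABABABAABABAABABABAABABAABABABAABABAAB…ABAABABAABABABAABABAABABABAABABAABABABAABABAABABAABABABAAB  (len 3363)

1970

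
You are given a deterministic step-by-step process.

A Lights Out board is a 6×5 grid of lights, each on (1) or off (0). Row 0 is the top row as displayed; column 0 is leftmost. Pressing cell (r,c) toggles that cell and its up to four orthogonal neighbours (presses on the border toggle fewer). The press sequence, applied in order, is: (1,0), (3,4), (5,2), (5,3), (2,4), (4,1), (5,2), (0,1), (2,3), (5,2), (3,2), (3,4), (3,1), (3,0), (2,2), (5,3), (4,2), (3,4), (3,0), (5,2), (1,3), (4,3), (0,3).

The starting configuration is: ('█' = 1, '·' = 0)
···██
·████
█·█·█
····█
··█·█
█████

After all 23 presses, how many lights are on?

k=0  ···██
·████
█·█·█
····█
··█·█
█████
k=1  █··██
█·███
··█·█
····█
··█·█
█████
k=2  █··██
█·███
··█··
···█·
··█··
█████
k=3  █··██
█·███
··█··
···█·
·····
█···█
k=4  █··██
█·███
··█··
···█·
···█·
█·██·
k=5  █··██
█·██·
··███
···██
···█·
█·██·
k=6  █··██
█·██·
··███
·█·██
████·
████·
k=7  █··██
█·██·
··███
·█·██
██·█·
█····
k=8  ·████
████·
··███
·█·██
██·█·
█····
k=9  ·████
███··
·····
·█··█
██·█·
█····
k=10  ·████
███··
·····
·█··█
████·
████·
k=11  ·████
███··
··█··
··███
██·█·
████·
k=12  ·████
███··
··█·█
··█··
██·██
████·
k=13  ·████
███··
·██·█
██···
█··██
████·
k=14  ·████
███··
███·█
·····
···██
████·
k=15  ·████
██···
█··██
··█··
···██
████·
k=16  ·████
██···
█··██
··█··
····█
██··█
k=17  ·████
██···
█··██
·····
·████
███·█
k=18  ·████
██···
█··█·
···██
·███·
███·█
k=19  ·████
██···
···█·
██·██
████·
███·█
k=20  ·████
██···
···█·
██·██
██·█·
█··██
k=21  ·██·█
█████
·····
██·██
██·█·
█··██
k=22  ·██·█
█████
·····
██··█
███·█
█···█
k=23  ·█·█·
███·█
·····
██··█
███·█
█···█

15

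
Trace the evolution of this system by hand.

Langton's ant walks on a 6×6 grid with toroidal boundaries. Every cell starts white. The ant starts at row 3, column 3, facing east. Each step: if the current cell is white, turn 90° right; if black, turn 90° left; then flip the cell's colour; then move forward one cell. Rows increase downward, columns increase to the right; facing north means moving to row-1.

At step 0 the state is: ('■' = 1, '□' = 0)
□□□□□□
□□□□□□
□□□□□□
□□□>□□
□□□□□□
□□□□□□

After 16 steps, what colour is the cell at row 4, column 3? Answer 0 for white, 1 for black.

1

[0] □□□□□□
□□□□□□
□□□□□□
□□□>□□
□□□□□□
□□□□□□
[1] □□□□□□
□□□□□□
□□□□□□
□□□■□□
□□□v□□
□□□□□□
[2] □□□□□□
□□□□□□
□□□□□□
□□□■□□
□□<■□□
□□□□□□
[3] □□□□□□
□□□□□□
□□□□□□
□□^■□□
□□■■□□
□□□□□□
[4] □□□□□□
□□□□□□
□□□□□□
□□■>□□
□□■■□□
□□□□□□
[5] □□□□□□
□□□□□□
□□□^□□
□□■□□□
□□■■□□
□□□□□□
[6] □□□□□□
□□□□□□
□□□■>□
□□■□□□
□□■■□□
□□□□□□
[7] □□□□□□
□□□□□□
□□□■■□
□□■□v□
□□■■□□
□□□□□□
[8] □□□□□□
□□□□□□
□□□■■□
□□■<■□
□□■■□□
□□□□□□
[9] □□□□□□
□□□□□□
□□□^■□
□□■■■□
□□■■□□
□□□□□□
[10] □□□□□□
□□□□□□
□□<□■□
□□■■■□
□□■■□□
□□□□□□
[11] □□□□□□
□□^□□□
□□■□■□
□□■■■□
□□■■□□
□□□□□□
[12] □□□□□□
□□■>□□
□□■□■□
□□■■■□
□□■■□□
□□□□□□
[13] □□□□□□
□□■■□□
□□■v■□
□□■■■□
□□■■□□
□□□□□□
[14] □□□□□□
□□■■□□
□□<■■□
□□■■■□
□□■■□□
□□□□□□
[15] □□□□□□
□□■■□□
□□□■■□
□□v■■□
□□■■□□
□□□□□□
[16] □□□□□□
□□■■□□
□□□■■□
□□□>■□
□□■■□□
□□□□□□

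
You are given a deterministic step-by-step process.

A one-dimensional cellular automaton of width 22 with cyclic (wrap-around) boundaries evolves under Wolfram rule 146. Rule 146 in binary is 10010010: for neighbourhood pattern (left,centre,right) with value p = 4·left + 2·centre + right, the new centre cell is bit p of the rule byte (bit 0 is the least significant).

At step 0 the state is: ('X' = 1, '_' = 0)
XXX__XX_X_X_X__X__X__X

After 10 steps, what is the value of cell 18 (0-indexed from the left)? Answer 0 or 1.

0

gen 0: XXX__XX_X_X_X__X__X__X
gen 1: XX_XX________XX_XX_XX_
gen 2: _____X______X_________
gen 3: ____X_X____X_X________
gen 4: ___X___X__X___X_______
gen 5: __X_X_X_XX_X_X_X______
gen 6: _X______________X_____
gen 7: X_X____________X_X____
gen 8: ___X__________X___X__X
gen 9: X_X_X________X_X_X_XX_
gen 10: _____X______X_________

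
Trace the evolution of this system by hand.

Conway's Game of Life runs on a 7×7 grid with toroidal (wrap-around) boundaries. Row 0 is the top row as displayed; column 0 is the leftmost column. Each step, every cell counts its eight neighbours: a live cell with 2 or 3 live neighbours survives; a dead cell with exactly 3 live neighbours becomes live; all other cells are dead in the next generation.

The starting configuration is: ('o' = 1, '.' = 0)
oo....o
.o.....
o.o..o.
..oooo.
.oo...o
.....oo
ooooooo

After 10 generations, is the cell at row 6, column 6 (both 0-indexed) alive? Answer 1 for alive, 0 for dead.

0

0) oo....o
.o.....
o.o..o.
..oooo.
.oo...o
.....oo
ooooooo
1) ...oo..
..o....
..o..oo
o...oo.
ooo...o
.......
..ooo..
2) ....o..
..o.oo.
.o.oooo
..ooo..
oo...oo
o......
..o.o..
3) ....o..
..o...o
.o....o
.......
ooooooo
o....o.
...o...
4) ...o...
o....o.
o......
...oo..
oooooo.
o....o.
....o..
5) ....o..
......o
....o.o
o....oo
ooo..o.
o.o..o.
....o..
6) .....o.
.......
.......
....o..
..o.oo.
o.oooo.
...ooo.
7) .....o.
.......
.......
...ooo.
.oo...o
.oo....
..o....
8) .......
.......
....o..
..oooo.
oo..oo.
o..o...
.oo....
9) .......
.......
....oo.
.oo...o
oo...o.
o..oo.o
.oo....
10) .......
.......
.....o.
.oo.o.o
...ooo.
...oooo
oooo...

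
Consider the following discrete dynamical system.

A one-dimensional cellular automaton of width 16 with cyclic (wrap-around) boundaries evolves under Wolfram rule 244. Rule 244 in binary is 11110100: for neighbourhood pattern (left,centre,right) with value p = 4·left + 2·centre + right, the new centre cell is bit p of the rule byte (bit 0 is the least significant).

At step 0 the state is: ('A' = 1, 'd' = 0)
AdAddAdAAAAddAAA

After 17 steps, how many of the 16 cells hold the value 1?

k=0  AdAddAdAAAAddAAA
k=1  AAAAdAAdAAAAddAA
k=2  AAAAAdAAdAAAAddA
k=3  AAAAAAdAAdAAAAdd
k=4  dAAAAAAdAAdAAAAd
k=5  ddAAAAAAdAAdAAAA
k=6  AddAAAAAAdAAdAAA
k=7  AAddAAAAAAdAAdAA
k=8  AAAddAAAAAAdAAdA
k=9  AAAAddAAAAAAdAAd
k=10  dAAAAddAAAAAAdAA
k=11  AdAAAAddAAAAAAdA
k=12  AAdAAAAddAAAAAAd
k=13  dAAdAAAAddAAAAAA
k=14  AdAAdAAAAddAAAAA
k=15  AAdAAdAAAAddAAAA
k=16  AAAdAAdAAAAddAAA
k=17  AAAAdAAdAAAAddAA

12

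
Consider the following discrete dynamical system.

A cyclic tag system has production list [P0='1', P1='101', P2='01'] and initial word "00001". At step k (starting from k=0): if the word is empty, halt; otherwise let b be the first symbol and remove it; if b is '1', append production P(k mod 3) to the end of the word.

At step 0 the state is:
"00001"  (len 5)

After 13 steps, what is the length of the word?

5

[0] "00001"  (len 5)
[1] "0001"  (len 4)
[2] "001"  (len 3)
[3] "01"  (len 2)
[4] "1"  (len 1)
[5] "101"  (len 3)
[6] "0101"  (len 4)
[7] "101"  (len 3)
[8] "01101"  (len 5)
[9] "1101"  (len 4)
[10] "1011"  (len 4)
[11] "011101"  (len 6)
[12] "11101"  (len 5)
[13] "11011"  (len 5)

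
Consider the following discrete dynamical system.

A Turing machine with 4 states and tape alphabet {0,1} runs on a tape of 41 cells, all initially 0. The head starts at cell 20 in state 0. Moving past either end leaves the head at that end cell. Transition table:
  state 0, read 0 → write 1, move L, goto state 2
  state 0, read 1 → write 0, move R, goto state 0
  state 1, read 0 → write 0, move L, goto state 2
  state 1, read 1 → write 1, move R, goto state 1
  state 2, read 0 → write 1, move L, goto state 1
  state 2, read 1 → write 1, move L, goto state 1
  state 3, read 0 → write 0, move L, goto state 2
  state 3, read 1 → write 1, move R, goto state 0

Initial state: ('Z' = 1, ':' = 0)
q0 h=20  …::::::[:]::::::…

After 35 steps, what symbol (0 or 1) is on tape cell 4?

0

[0] q0 h=20  …::::::[:]::::::…
[1] q2 h=19  …::::::[:]Z:::::…
[2] q1 h=18  …::::::[:]ZZ::::…
[3] q2 h=17  …::::::[:]:ZZ:::…
[4] q1 h=16  …::::::[:]Z:ZZ::…
[5] q2 h=15  …::::::[:]:Z:ZZ:…
[6] q1 h=14  …::::::[:]Z:Z:ZZ…
[7] q2 h=13  …::::::[:]:Z:Z:Z…
[8] q1 h=12  …::::::[:]Z:Z:Z:…
[9] q2 h=11  …::::::[:]:Z:Z:Z…
[10] q1 h=10  …::::::[:]Z:Z:Z:…
[11] q2 h= 9  …::::::[:]:Z:Z:Z…
[12] q1 h= 8  …::::::[:]Z:Z:Z:…
[13] q2 h= 7  …::::::[:]:Z:Z:Z…
[14] q1 h= 6  |::::::[:]Z:Z:Z:…
[15] q2 h= 5  |:::::[:]:Z:Z:Z…
[16] q1 h= 4  |::::[:]Z:Z:Z:…
[17] q2 h= 3  |:::[:]:Z:Z:Z…
[18] q1 h= 2  |::[:]Z:Z:Z:…
[19] q2 h= 1  |:[:]:Z:Z:Z…
[20] q1 h= 0  |[:]Z:Z:Z:…
[21] q2 h= 0  |[:]Z:Z:Z:…
[22] q1 h= 0  |[Z]Z:Z:Z:…
[23] q1 h= 1  |Z[Z]:Z:Z:Z…
[24] q1 h= 2  |ZZ[:]Z:Z:Z:…
[25] q2 h= 1  |Z[Z]:Z:Z:Z…
[26] q1 h= 0  |[Z]Z:Z:Z:…
[27] q1 h= 1  |Z[Z]:Z:Z:Z…
[28] q1 h= 2  |ZZ[:]Z:Z:Z:…
[29] q2 h= 1  |Z[Z]:Z:Z:Z…
[30] q1 h= 0  |[Z]Z:Z:Z:…
[31] q1 h= 1  |Z[Z]:Z:Z:Z…
[32] q1 h= 2  |ZZ[:]Z:Z:Z:…
[33] q2 h= 1  |Z[Z]:Z:Z:Z…
[34] q1 h= 0  |[Z]Z:Z:Z:…
[35] q1 h= 1  |Z[Z]:Z:Z:Z…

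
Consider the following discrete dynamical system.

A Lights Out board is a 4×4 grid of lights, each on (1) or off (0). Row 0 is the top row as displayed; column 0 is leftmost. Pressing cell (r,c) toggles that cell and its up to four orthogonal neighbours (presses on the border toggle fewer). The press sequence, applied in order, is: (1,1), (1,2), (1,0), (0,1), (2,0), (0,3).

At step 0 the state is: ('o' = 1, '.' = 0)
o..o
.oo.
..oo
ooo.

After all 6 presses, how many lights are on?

t=0: o..o
.oo.
..oo
ooo.
t=1: oo.o
o...
.ooo
ooo.
t=2: oooo
oooo
.o.o
ooo.
t=3: .ooo
..oo
oo.o
ooo.
t=4: o..o
.ooo
oo.o
ooo.
t=5: o..o
oooo
...o
.oo.
t=6: o.o.
ooo.
...o
.oo.

8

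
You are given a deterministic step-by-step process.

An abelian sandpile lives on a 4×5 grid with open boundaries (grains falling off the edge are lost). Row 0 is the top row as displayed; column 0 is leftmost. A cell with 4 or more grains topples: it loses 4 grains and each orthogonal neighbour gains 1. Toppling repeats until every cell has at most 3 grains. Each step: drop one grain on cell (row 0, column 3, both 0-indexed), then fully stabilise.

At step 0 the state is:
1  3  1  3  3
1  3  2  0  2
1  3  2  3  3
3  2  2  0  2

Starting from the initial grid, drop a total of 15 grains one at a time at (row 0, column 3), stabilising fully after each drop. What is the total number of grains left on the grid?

gen 0: 1  3  1  3  3
1  3  2  0  2
1  3  2  3  3
3  2  2  0  2
gen 1: 1  3  2  1  0
1  3  2  1  3
1  3  2  3  3
3  2  2  0  2
gen 2: 1  3  2  2  0
1  3  2  1  3
1  3  2  3  3
3  2  2  0  2
gen 3: 1  3  2  3  0
1  3  2  1  3
1  3  2  3  3
3  2  2  0  2
gen 4: 1  3  3  0  1
1  3  2  2  3
1  3  2  3  3
3  2  2  0  2
gen 5: 1  3  3  1  1
1  3  2  2  3
1  3  2  3  3
3  2  2  0  2
gen 6: 1  3  3  2  1
1  3  2  2  3
1  3  2  3  3
3  2  2  0  2
gen 7: 1  3  3  3  1
1  3  2  2  3
1  3  2  3  3
3  2  2  0  2
gen 8: 2  1  2  2  3
2  2  2  2  1
2  1  1  2  1
3  3  3  1  3
gen 9: 2  1  2  3  3
2  2  2  2  1
2  1  1  2  1
3  3  3  1  3
gen 10: 2  1  3  1  0
2  2  2  3  2
2  1  1  2  1
3  3  3  1  3
gen 11: 2  1  3  2  0
2  2  2  3  2
2  1  1  2  1
3  3  3  1  3
gen 12: 2  1  3  3  0
2  2  2  3  2
2  1  1  2  1
3  3  3  1  3
gen 13: 2  2  1  2  1
2  3  0  1  3
2  1  2  3  1
3  3  3  1  3
gen 14: 2  2  1  3  1
2  3  0  1  3
2  1  2  3  1
3  3  3  1  3
gen 15: 2  2  2  0  2
2  3  0  2  3
2  1  2  3  1
3  3  3  1  3

40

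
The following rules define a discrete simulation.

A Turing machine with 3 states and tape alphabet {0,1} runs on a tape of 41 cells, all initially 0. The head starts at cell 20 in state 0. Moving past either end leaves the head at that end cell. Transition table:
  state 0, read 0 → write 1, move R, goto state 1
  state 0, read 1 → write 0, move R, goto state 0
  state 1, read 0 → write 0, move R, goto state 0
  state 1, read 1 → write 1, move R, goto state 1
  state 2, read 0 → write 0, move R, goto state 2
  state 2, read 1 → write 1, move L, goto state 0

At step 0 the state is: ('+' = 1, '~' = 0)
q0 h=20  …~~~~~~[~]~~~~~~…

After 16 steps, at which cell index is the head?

[0] q0 h=20  …~~~~~~[~]~~~~~~…
[1] q1 h=21  …~~~~~+[~]~~~~~~…
[2] q0 h=22  …~~~~+~[~]~~~~~~…
[3] q1 h=23  …~~~+~+[~]~~~~~~…
[4] q0 h=24  …~~+~+~[~]~~~~~~…
[5] q1 h=25  …~+~+~+[~]~~~~~~…
[6] q0 h=26  …+~+~+~[~]~~~~~~…
[7] q1 h=27  …~+~+~+[~]~~~~~~…
[8] q0 h=28  …+~+~+~[~]~~~~~~…
[9] q1 h=29  …~+~+~+[~]~~~~~~…
[10] q0 h=30  …+~+~+~[~]~~~~~~…
[11] q1 h=31  …~+~+~+[~]~~~~~~…
[12] q0 h=32  …+~+~+~[~]~~~~~~…
[13] q1 h=33  …~+~+~+[~]~~~~~~…
[14] q0 h=34  …+~+~+~[~]~~~~~~|
[15] q1 h=35  …~+~+~+[~]~~~~~|
[16] q0 h=36  …+~+~+~[~]~~~~|

36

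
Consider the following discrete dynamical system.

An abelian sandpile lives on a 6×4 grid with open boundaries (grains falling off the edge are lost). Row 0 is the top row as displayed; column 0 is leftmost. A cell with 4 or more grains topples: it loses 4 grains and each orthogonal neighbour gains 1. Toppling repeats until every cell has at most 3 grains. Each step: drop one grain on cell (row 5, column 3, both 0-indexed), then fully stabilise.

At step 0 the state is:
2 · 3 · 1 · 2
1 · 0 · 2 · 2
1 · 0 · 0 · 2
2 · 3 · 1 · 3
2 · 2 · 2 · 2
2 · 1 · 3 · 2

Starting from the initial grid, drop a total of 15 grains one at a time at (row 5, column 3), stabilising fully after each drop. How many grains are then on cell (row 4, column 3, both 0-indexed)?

step 0: 2 · 3 · 1 · 2
1 · 0 · 2 · 2
1 · 0 · 0 · 2
2 · 3 · 1 · 3
2 · 2 · 2 · 2
2 · 1 · 3 · 2
step 1: 2 · 3 · 1 · 2
1 · 0 · 2 · 2
1 · 0 · 0 · 2
2 · 3 · 1 · 3
2 · 2 · 2 · 2
2 · 1 · 3 · 3
step 2: 2 · 3 · 1 · 2
1 · 0 · 2 · 2
1 · 0 · 0 · 2
2 · 3 · 1 · 3
2 · 2 · 3 · 3
2 · 2 · 0 · 1
step 3: 2 · 3 · 1 · 2
1 · 0 · 2 · 2
1 · 0 · 0 · 2
2 · 3 · 1 · 3
2 · 2 · 3 · 3
2 · 2 · 0 · 2
step 4: 2 · 3 · 1 · 2
1 · 0 · 2 · 2
1 · 0 · 0 · 2
2 · 3 · 1 · 3
2 · 2 · 3 · 3
2 · 2 · 0 · 3
step 5: 2 · 3 · 1 · 2
1 · 0 · 2 · 2
1 · 0 · 0 · 3
2 · 3 · 3 · 0
2 · 3 · 0 · 2
2 · 2 · 2 · 1
step 6: 2 · 3 · 1 · 2
1 · 0 · 2 · 2
1 · 0 · 0 · 3
2 · 3 · 3 · 0
2 · 3 · 0 · 2
2 · 2 · 2 · 2
step 7: 2 · 3 · 1 · 2
1 · 0 · 2 · 2
1 · 0 · 0 · 3
2 · 3 · 3 · 0
2 · 3 · 0 · 2
2 · 2 · 2 · 3
step 8: 2 · 3 · 1 · 2
1 · 0 · 2 · 2
1 · 0 · 0 · 3
2 · 3 · 3 · 0
2 · 3 · 0 · 3
2 · 2 · 3 · 0
step 9: 2 · 3 · 1 · 2
1 · 0 · 2 · 2
1 · 0 · 0 · 3
2 · 3 · 3 · 0
2 · 3 · 0 · 3
2 · 2 · 3 · 1
step 10: 2 · 3 · 1 · 2
1 · 0 · 2 · 2
1 · 0 · 0 · 3
2 · 3 · 3 · 0
2 · 3 · 0 · 3
2 · 2 · 3 · 2
step 11: 2 · 3 · 1 · 2
1 · 0 · 2 · 2
1 · 0 · 0 · 3
2 · 3 · 3 · 0
2 · 3 · 0 · 3
2 · 2 · 3 · 3
step 12: 2 · 3 · 1 · 2
1 · 0 · 2 · 2
1 · 0 · 0 · 3
2 · 3 · 3 · 1
2 · 3 · 2 · 0
2 · 3 · 0 · 2
step 13: 2 · 3 · 1 · 2
1 · 0 · 2 · 2
1 · 0 · 0 · 3
2 · 3 · 3 · 1
2 · 3 · 2 · 0
2 · 3 · 0 · 3
step 14: 2 · 3 · 1 · 2
1 · 0 · 2 · 2
1 · 0 · 0 · 3
2 · 3 · 3 · 1
2 · 3 · 2 · 1
2 · 3 · 1 · 0
step 15: 2 · 3 · 1 · 2
1 · 0 · 2 · 2
1 · 0 · 0 · 3
2 · 3 · 3 · 1
2 · 3 · 2 · 1
2 · 3 · 1 · 1

1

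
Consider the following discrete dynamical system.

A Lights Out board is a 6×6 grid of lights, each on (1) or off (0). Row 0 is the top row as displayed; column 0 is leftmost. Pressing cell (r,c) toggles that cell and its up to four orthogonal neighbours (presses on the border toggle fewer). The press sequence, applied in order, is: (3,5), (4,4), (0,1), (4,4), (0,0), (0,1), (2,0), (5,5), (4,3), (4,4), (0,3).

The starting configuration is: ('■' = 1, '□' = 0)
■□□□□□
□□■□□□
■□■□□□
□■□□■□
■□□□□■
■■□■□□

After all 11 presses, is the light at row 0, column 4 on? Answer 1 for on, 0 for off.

1

0) ■□□□□□
□□■□□□
■□■□□□
□■□□■□
■□□□□■
■■□■□□
1) ■□□□□□
□□■□□□
■□■□□■
□■□□□■
■□□□□□
■■□■□□
2) ■□□□□□
□□■□□□
■□■□□■
□■□□■■
■□□■■■
■■□■■□
3) □■■□□□
□■■□□□
■□■□□■
□■□□■■
■□□■■■
■■□■■□
4) □■■□□□
□■■□□□
■□■□□■
□■□□□■
■□□□□□
■■□■□□
5) ■□■□□□
■■■□□□
■□■□□■
□■□□□■
■□□□□□
■■□■□□
6) □■□□□□
■□■□□□
■□■□□■
□■□□□■
■□□□□□
■■□■□□
7) □■□□□□
□□■□□□
□■■□□■
■■□□□■
■□□□□□
■■□■□□
8) □■□□□□
□□■□□□
□■■□□■
■■□□□■
■□□□□■
■■□■■■
9) □■□□□□
□□■□□□
□■■□□■
■■□■□■
■□■■■■
■■□□■■
10) □■□□□□
□□■□□□
□■■□□■
■■□■■■
■□■□□□
■■□□□■
11) □■■■■□
□□■■□□
□■■□□■
■■□■■■
■□■□□□
■■□□□■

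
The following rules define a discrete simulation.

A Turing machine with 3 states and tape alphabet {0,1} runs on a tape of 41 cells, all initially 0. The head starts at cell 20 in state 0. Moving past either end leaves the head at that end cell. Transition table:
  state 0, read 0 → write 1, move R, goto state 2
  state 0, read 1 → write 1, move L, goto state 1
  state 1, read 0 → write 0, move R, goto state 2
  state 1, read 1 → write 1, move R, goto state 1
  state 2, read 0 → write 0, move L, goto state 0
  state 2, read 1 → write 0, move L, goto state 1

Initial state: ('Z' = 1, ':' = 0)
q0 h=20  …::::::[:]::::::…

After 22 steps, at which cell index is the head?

0) q0 h=20  …::::::[:]::::::…
1) q2 h=21  …:::::Z[:]::::::…
2) q0 h=20  …::::::[Z]::::::…
3) q1 h=19  …::::::[:]Z:::::…
4) q2 h=20  …::::::[Z]::::::…
5) q1 h=19  …::::::[:]::::::…
6) q2 h=20  …::::::[:]::::::…
7) q0 h=19  …::::::[:]::::::…
8) q2 h=20  …:::::Z[:]::::::…
9) q0 h=19  …::::::[Z]::::::…
10) q1 h=18  …::::::[:]Z:::::…
11) q2 h=19  …::::::[Z]::::::…
12) q1 h=18  …::::::[:]::::::…
13) q2 h=19  …::::::[:]::::::…
14) q0 h=18  …::::::[:]::::::…
15) q2 h=19  …:::::Z[:]::::::…
16) q0 h=18  …::::::[Z]::::::…
17) q1 h=17  …::::::[:]Z:::::…
18) q2 h=18  …::::::[Z]::::::…
19) q1 h=17  …::::::[:]::::::…
20) q2 h=18  …::::::[:]::::::…
21) q0 h=17  …::::::[:]::::::…
22) q2 h=18  …:::::Z[:]::::::…

18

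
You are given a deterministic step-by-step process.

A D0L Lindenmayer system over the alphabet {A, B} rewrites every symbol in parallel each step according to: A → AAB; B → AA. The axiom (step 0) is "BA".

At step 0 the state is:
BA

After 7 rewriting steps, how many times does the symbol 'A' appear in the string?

1552

t=0: BA
t=1: AAAAB
t=2: AABAABAABAABAA
t=3: AABAABAAAABAABAAAABAABAAAABAABAAAABAAB
t=4: AABAABAAAABAABAAAABAABAABAABAAAABAABAAAABAABAABAABAAAABAABAAAABAABAABAABAAAABAABAAAABAABAABAABAAAABAABAA
t=5: AABAABAAAABAABAAAABAABAABAABAAAABAABAAAABAABAABAABAAAABAAB…BAABAAAABAABAAAABAABAAAABAABAAAABAABAABAABAAAABAABAAAABAAB  (len 284)
t=6: AABAABAAAABAABAAAABAABAABAABAAAABAABAAAABAABAABAABAAAABAAB…BAABAAAABAABAAAABAABAABAABAAAABAABAAAABAABAABAABAAAABAABAA  (len 776)
t=7: AABAABAAAABAABAAAABAABAABAABAAAABAABAAAABAABAABAABAAAABAAB…BAABAAAABAABAAAABAABAAAABAABAAAABAABAABAABAAAABAABAAAABAAB  (len 2120)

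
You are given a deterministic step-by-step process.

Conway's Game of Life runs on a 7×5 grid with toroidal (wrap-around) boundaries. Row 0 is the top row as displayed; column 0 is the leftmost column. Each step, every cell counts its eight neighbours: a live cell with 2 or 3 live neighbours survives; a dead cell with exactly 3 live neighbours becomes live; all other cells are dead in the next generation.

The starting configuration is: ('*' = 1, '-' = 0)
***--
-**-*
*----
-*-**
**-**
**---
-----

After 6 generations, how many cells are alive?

15

t=0: ***--
-**-*
*----
-*-**
**-**
**---
-----
t=1: *-**-
--***
-----
-*-*-
---*-
-**--
--*--
t=2: -----
-**-*
----*
--*--
-*-*-
-***-
-----
t=3: -----
*--*-
***--
--**-
-*-*-
-*-*-
--*--
t=4: -----
*-*-*
*----
*--**
-*-**
-*-*-
--*--
t=5: -*-*-
**--*
-----
-***-
-*---
**-**
--*--
t=6: -*-**
***-*
---**
-**--
-----
**-**
-----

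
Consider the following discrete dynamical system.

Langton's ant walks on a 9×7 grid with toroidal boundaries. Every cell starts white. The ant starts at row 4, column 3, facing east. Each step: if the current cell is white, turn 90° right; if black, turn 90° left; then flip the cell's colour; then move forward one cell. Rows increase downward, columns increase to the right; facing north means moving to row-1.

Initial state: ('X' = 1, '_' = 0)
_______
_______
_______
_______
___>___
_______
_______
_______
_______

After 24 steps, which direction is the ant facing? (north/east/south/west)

west

k=0  _______
_______
_______
_______
___>___
_______
_______
_______
_______
k=1  _______
_______
_______
_______
___X___
___v___
_______
_______
_______
k=2  _______
_______
_______
_______
___X___
__<X___
_______
_______
_______
k=3  _______
_______
_______
_______
__^X___
__XX___
_______
_______
_______
k=4  _______
_______
_______
_______
__X>___
__XX___
_______
_______
_______
k=5  _______
_______
_______
___^___
__X____
__XX___
_______
_______
_______
k=6  _______
_______
_______
___X>__
__X____
__XX___
_______
_______
_______
k=7  _______
_______
_______
___XX__
__X_v__
__XX___
_______
_______
_______
k=8  _______
_______
_______
___XX__
__X<X__
__XX___
_______
_______
_______
k=9  _______
_______
_______
___^X__
__XXX__
__XX___
_______
_______
_______
k=10  _______
_______
_______
__<_X__
__XXX__
__XX___
_______
_______
_______
k=11  _______
_______
__^____
__X_X__
__XXX__
__XX___
_______
_______
_______
k=12  _______
_______
__X>___
__X_X__
__XXX__
__XX___
_______
_______
_______
k=13  _______
_______
__XX___
__XvX__
__XXX__
__XX___
_______
_______
_______
k=14  _______
_______
__XX___
__<XX__
__XXX__
__XX___
_______
_______
_______
k=15  _______
_______
__XX___
___XX__
__vXX__
__XX___
_______
_______
_______
k=16  _______
_______
__XX___
___XX__
___>X__
__XX___
_______
_______
_______
k=17  _______
_______
__XX___
___^X__
____X__
__XX___
_______
_______
_______
k=18  _______
_______
__XX___
__<_X__
____X__
__XX___
_______
_______
_______
k=19  _______
_______
__^X___
__X_X__
____X__
__XX___
_______
_______
_______
k=20  _______
_______
_<_X___
__X_X__
____X__
__XX___
_______
_______
_______
k=21  _______
_^_____
_X_X___
__X_X__
____X__
__XX___
_______
_______
_______
k=22  _______
_X>____
_X_X___
__X_X__
____X__
__XX___
_______
_______
_______
k=23  _______
_XX____
_XvX___
__X_X__
____X__
__XX___
_______
_______
_______
k=24  _______
_XX____
_<XX___
__X_X__
____X__
__XX___
_______
_______
_______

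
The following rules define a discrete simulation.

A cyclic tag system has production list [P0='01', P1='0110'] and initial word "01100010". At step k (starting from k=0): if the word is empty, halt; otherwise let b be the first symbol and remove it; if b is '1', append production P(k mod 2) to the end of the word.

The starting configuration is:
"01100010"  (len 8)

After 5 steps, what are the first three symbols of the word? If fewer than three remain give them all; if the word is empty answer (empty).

010

step 0: "01100010"  (len 8)
step 1: "1100010"  (len 7)
step 2: "1000100110"  (len 10)
step 3: "00010011001"  (len 11)
step 4: "0010011001"  (len 10)
step 5: "010011001"  (len 9)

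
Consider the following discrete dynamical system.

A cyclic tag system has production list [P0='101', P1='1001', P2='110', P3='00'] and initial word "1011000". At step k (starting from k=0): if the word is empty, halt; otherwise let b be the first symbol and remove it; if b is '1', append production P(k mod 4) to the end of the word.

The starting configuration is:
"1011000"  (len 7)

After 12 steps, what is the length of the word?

14

step 0: "1011000"  (len 7)
step 1: "011000101"  (len 9)
step 2: "11000101"  (len 8)
step 3: "1000101110"  (len 10)
step 4: "00010111000"  (len 11)
step 5: "0010111000"  (len 10)
step 6: "010111000"  (len 9)
step 7: "10111000"  (len 8)
step 8: "011100000"  (len 9)
step 9: "11100000"  (len 8)
step 10: "11000001001"  (len 11)
step 11: "1000001001110"  (len 13)
step 12: "00000100111000"  (len 14)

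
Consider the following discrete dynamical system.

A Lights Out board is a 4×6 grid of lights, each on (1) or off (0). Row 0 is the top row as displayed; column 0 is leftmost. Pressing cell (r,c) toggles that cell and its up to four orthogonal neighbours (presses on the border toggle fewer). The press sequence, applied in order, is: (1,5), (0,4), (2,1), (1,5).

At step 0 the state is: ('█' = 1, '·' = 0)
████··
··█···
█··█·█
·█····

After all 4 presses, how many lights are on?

12

gen 0: ████··
··█···
█··█·█
·█····
gen 1: ████·█
··█·██
█··█··
·█····
gen 2: ███·█·
··█··█
█··█··
·█····
gen 3: ███·█·
·██··█
·███··
······
gen 4: ███·██
·██·█·
·███·█
······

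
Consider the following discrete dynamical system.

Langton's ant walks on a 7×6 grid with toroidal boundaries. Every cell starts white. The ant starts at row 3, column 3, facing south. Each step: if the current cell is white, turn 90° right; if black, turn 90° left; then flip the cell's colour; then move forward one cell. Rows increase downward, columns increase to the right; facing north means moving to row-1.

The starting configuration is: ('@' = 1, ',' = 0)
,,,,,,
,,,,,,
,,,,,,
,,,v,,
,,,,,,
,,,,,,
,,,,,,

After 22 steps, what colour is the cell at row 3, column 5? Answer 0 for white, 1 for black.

1

0) ,,,,,,
,,,,,,
,,,,,,
,,,v,,
,,,,,,
,,,,,,
,,,,,,
1) ,,,,,,
,,,,,,
,,,,,,
,,<@,,
,,,,,,
,,,,,,
,,,,,,
2) ,,,,,,
,,,,,,
,,^,,,
,,@@,,
,,,,,,
,,,,,,
,,,,,,
3) ,,,,,,
,,,,,,
,,@>,,
,,@@,,
,,,,,,
,,,,,,
,,,,,,
4) ,,,,,,
,,,,,,
,,@@,,
,,@v,,
,,,,,,
,,,,,,
,,,,,,
5) ,,,,,,
,,,,,,
,,@@,,
,,@,>,
,,,,,,
,,,,,,
,,,,,,
6) ,,,,,,
,,,,,,
,,@@,,
,,@,@,
,,,,v,
,,,,,,
,,,,,,
7) ,,,,,,
,,,,,,
,,@@,,
,,@,@,
,,,<@,
,,,,,,
,,,,,,
8) ,,,,,,
,,,,,,
,,@@,,
,,@^@,
,,,@@,
,,,,,,
,,,,,,
9) ,,,,,,
,,,,,,
,,@@,,
,,@@>,
,,,@@,
,,,,,,
,,,,,,
10) ,,,,,,
,,,,,,
,,@@^,
,,@@,,
,,,@@,
,,,,,,
,,,,,,
11) ,,,,,,
,,,,,,
,,@@@>
,,@@,,
,,,@@,
,,,,,,
,,,,,,
12) ,,,,,,
,,,,,,
,,@@@@
,,@@,v
,,,@@,
,,,,,,
,,,,,,
13) ,,,,,,
,,,,,,
,,@@@@
,,@@<@
,,,@@,
,,,,,,
,,,,,,
14) ,,,,,,
,,,,,,
,,@@^@
,,@@@@
,,,@@,
,,,,,,
,,,,,,
15) ,,,,,,
,,,,,,
,,@<,@
,,@@@@
,,,@@,
,,,,,,
,,,,,,
16) ,,,,,,
,,,,,,
,,@,,@
,,@v@@
,,,@@,
,,,,,,
,,,,,,
17) ,,,,,,
,,,,,,
,,@,,@
,,@,>@
,,,@@,
,,,,,,
,,,,,,
18) ,,,,,,
,,,,,,
,,@,^@
,,@,,@
,,,@@,
,,,,,,
,,,,,,
19) ,,,,,,
,,,,,,
,,@,@>
,,@,,@
,,,@@,
,,,,,,
,,,,,,
20) ,,,,,,
,,,,,^
,,@,@,
,,@,,@
,,,@@,
,,,,,,
,,,,,,
21) ,,,,,,
>,,,,@
,,@,@,
,,@,,@
,,,@@,
,,,,,,
,,,,,,
22) ,,,,,,
@,,,,@
v,@,@,
,,@,,@
,,,@@,
,,,,,,
,,,,,,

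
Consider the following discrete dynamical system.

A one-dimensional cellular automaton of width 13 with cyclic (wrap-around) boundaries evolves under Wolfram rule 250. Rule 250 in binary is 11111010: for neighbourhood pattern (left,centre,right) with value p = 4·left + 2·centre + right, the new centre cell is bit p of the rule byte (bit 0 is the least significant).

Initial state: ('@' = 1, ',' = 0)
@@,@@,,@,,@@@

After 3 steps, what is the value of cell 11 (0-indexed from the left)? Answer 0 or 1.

1

t=0: @@,@@,,@,,@@@
t=1: @@@@@@@,@@@@@
t=2: @@@@@@@@@@@@@
t=3: @@@@@@@@@@@@@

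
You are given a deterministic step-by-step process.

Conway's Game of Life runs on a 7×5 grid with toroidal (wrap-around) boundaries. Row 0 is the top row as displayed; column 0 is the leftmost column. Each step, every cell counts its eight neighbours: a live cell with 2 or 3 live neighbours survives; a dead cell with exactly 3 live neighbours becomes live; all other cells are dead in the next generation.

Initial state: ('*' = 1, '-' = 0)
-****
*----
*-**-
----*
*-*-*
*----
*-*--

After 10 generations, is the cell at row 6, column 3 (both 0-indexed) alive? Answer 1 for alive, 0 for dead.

1

gen 0: -****
*----
*-**-
----*
*-*-*
*----
*-*--
gen 1: --***
*----
**-*-
--*--
**-**
*--*-
*-*--
gen 2: *-***
*----
***-*
-----
**-*-
---*-
*-*--
gen 3: *-**-
-----
**--*
---*-
--*-*
*--*-
*-*--
gen 4: --***
--**-
*---*
-***-
--*-*
*-**-
*-*--
gen 5: ----*
***--
*---*
-**--
*---*
*-*--
*----
gen 6: ----*
-*-*-
---**
-*-*-
*-***
*----
**--*
gen 7: -****
*-**-
*--**
-*---
*-**-
--*--
-*--*
gen 8: -----
-----
*--*-
-*---
--**-
*-*-*
-*--*
gen 9: -----
-----
-----
-*-**
*-***
*-*-*
-*-**
gen 10: -----
-----
-----
-*---
-----
-----
-****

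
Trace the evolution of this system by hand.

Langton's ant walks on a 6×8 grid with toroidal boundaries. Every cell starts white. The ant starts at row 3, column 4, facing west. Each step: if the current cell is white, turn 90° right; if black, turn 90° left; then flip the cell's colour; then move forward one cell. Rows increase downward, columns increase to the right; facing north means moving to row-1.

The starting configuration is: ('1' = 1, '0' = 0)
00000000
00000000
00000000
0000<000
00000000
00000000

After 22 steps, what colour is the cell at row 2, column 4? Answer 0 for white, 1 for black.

k=0  00000000
00000000
00000000
0000<000
00000000
00000000
k=1  00000000
00000000
0000^000
00001000
00000000
00000000
k=2  00000000
00000000
00001>00
00001000
00000000
00000000
k=3  00000000
00000000
00001100
00001v00
00000000
00000000
k=4  00000000
00000000
00001100
0000<100
00000000
00000000
k=5  00000000
00000000
00001100
00000100
0000v000
00000000
k=6  00000000
00000000
00001100
00000100
000<1000
00000000
k=7  00000000
00000000
00001100
000^0100
00011000
00000000
k=8  00000000
00000000
00001100
0001>100
00011000
00000000
k=9  00000000
00000000
00001100
00011100
0001v000
00000000
k=10  00000000
00000000
00001100
00011100
00010>00
00000000
k=11  00000000
00000000
00001100
00011100
00010100
00000v00
k=12  00000000
00000000
00001100
00011100
00010100
0000<100
k=13  00000000
00000000
00001100
00011100
0001^100
00001100
k=14  00000000
00000000
00001100
00011100
00011>00
00001100
k=15  00000000
00000000
00001100
00011^00
00011000
00001100
k=16  00000000
00000000
00001100
0001<000
00011000
00001100
k=17  00000000
00000000
00001100
00010000
0001v000
00001100
k=18  00000000
00000000
00001100
00010000
00010>00
00001100
k=19  00000000
00000000
00001100
00010000
00010100
00001v00
k=20  00000000
00000000
00001100
00010000
00010100
000010>0
k=21  000000v0
00000000
00001100
00010000
00010100
00001010
k=22  00000<10
00000000
00001100
00010000
00010100
00001010

1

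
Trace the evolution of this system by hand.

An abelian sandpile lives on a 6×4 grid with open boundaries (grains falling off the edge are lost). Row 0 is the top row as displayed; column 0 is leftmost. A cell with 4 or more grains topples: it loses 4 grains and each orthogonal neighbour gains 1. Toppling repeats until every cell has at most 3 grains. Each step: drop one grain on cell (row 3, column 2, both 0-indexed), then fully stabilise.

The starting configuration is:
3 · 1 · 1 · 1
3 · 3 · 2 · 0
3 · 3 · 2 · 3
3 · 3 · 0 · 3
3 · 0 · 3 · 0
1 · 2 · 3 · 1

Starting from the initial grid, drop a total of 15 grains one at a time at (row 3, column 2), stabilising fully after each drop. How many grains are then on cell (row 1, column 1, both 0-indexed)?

2

k=0  3 · 1 · 1 · 1
3 · 3 · 2 · 0
3 · 3 · 2 · 3
3 · 3 · 0 · 3
3 · 0 · 3 · 0
1 · 2 · 3 · 1
k=1  3 · 1 · 1 · 1
3 · 3 · 2 · 0
3 · 3 · 2 · 3
3 · 3 · 1 · 3
3 · 0 · 3 · 0
1 · 2 · 3 · 1
k=2  3 · 1 · 1 · 1
3 · 3 · 2 · 0
3 · 3 · 2 · 3
3 · 3 · 2 · 3
3 · 0 · 3 · 0
1 · 2 · 3 · 1
k=3  3 · 1 · 1 · 1
3 · 3 · 2 · 0
3 · 3 · 2 · 3
3 · 3 · 3 · 3
3 · 0 · 3 · 0
1 · 2 · 3 · 1
k=4  0 · 3 · 2 · 1
2 · 2 · 0 · 2
2 · 3 · 3 · 1
2 · 3 · 0 · 2
0 · 3 · 2 · 2
2 · 3 · 0 · 2
k=5  0 · 3 · 2 · 1
2 · 2 · 0 · 2
2 · 3 · 3 · 1
2 · 3 · 1 · 2
0 · 3 · 2 · 2
2 · 3 · 0 · 2
k=6  0 · 3 · 2 · 1
2 · 2 · 0 · 2
2 · 3 · 3 · 1
2 · 3 · 2 · 2
0 · 3 · 2 · 2
2 · 3 · 0 · 2
k=7  0 · 3 · 2 · 1
2 · 2 · 0 · 2
2 · 3 · 3 · 1
2 · 3 · 3 · 2
0 · 3 · 2 · 2
2 · 3 · 0 · 2
k=8  0 · 3 · 2 · 1
2 · 3 · 1 · 2
3 · 1 · 1 · 2
3 · 2 · 3 · 3
1 · 2 · 0 · 3
3 · 0 · 2 · 2
k=9  0 · 3 · 2 · 1
2 · 3 · 1 · 2
3 · 1 · 2 · 3
3 · 3 · 1 · 1
1 · 2 · 2 · 0
3 · 0 · 2 · 3
k=10  0 · 3 · 2 · 1
2 · 3 · 1 · 2
3 · 1 · 2 · 3
3 · 3 · 2 · 1
1 · 2 · 2 · 0
3 · 0 · 2 · 3
k=11  0 · 3 · 2 · 1
2 · 3 · 1 · 2
3 · 1 · 2 · 3
3 · 3 · 3 · 1
1 · 2 · 2 · 0
3 · 0 · 2 · 3
k=12  0 · 3 · 2 · 1
3 · 3 · 1 · 2
0 · 3 · 3 · 3
1 · 1 · 1 · 2
2 · 3 · 3 · 0
3 · 0 · 2 · 3
k=13  0 · 3 · 2 · 1
3 · 3 · 1 · 2
0 · 3 · 3 · 3
1 · 1 · 2 · 2
2 · 3 · 3 · 0
3 · 0 · 2 · 3
k=14  0 · 3 · 2 · 1
3 · 3 · 1 · 2
0 · 3 · 3 · 3
1 · 1 · 3 · 2
2 · 3 · 3 · 0
3 · 0 · 2 · 3
k=15  2 · 0 · 3 · 1
0 · 2 · 3 · 3
2 · 2 · 3 · 1
2 · 1 · 0 · 1
3 · 1 · 2 · 2
3 · 1 · 3 · 3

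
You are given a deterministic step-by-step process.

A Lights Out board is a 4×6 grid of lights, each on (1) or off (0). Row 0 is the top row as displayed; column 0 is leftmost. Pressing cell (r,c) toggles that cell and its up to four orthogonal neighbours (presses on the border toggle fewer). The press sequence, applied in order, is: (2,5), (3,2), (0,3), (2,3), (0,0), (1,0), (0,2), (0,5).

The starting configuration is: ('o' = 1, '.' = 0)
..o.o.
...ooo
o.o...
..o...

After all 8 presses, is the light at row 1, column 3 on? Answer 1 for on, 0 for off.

k=0  ..o.o.
...ooo
o.o...
..o...
k=1  ..o.o.
...oo.
o.o.oo
..o..o
k=2  ..o.o.
...oo.
o...oo
.o.o.o
k=3  ...o..
....o.
o...oo
.o.o.o
k=4  ...o..
...oo.
o.oo.o
.o...o
k=5  oo.o..
o..oo.
o.oo.o
.o...o
k=6  .o.o..
.o.oo.
..oo.o
.o...o
k=7  ..o...
.oooo.
..oo.o
.o...o
k=8  ..o.oo
.ooooo
..oo.o
.o...o

1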